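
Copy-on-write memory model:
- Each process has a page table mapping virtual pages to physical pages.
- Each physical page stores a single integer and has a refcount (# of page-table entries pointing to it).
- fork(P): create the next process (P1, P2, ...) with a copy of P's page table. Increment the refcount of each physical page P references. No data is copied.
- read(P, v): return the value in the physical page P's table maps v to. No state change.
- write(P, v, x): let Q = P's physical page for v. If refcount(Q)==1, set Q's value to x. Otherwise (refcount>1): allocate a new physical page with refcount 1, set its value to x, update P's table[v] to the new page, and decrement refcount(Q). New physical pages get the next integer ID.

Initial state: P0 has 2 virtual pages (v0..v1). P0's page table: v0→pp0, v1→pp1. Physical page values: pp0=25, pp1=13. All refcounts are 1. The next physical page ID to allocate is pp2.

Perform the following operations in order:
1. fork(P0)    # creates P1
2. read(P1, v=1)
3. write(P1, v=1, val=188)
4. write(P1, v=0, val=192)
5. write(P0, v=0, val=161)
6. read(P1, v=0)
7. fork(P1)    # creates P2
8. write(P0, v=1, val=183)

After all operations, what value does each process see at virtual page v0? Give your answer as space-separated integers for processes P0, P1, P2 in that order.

Op 1: fork(P0) -> P1. 2 ppages; refcounts: pp0:2 pp1:2
Op 2: read(P1, v1) -> 13. No state change.
Op 3: write(P1, v1, 188). refcount(pp1)=2>1 -> COPY to pp2. 3 ppages; refcounts: pp0:2 pp1:1 pp2:1
Op 4: write(P1, v0, 192). refcount(pp0)=2>1 -> COPY to pp3. 4 ppages; refcounts: pp0:1 pp1:1 pp2:1 pp3:1
Op 5: write(P0, v0, 161). refcount(pp0)=1 -> write in place. 4 ppages; refcounts: pp0:1 pp1:1 pp2:1 pp3:1
Op 6: read(P1, v0) -> 192. No state change.
Op 7: fork(P1) -> P2. 4 ppages; refcounts: pp0:1 pp1:1 pp2:2 pp3:2
Op 8: write(P0, v1, 183). refcount(pp1)=1 -> write in place. 4 ppages; refcounts: pp0:1 pp1:1 pp2:2 pp3:2
P0: v0 -> pp0 = 161
P1: v0 -> pp3 = 192
P2: v0 -> pp3 = 192

Answer: 161 192 192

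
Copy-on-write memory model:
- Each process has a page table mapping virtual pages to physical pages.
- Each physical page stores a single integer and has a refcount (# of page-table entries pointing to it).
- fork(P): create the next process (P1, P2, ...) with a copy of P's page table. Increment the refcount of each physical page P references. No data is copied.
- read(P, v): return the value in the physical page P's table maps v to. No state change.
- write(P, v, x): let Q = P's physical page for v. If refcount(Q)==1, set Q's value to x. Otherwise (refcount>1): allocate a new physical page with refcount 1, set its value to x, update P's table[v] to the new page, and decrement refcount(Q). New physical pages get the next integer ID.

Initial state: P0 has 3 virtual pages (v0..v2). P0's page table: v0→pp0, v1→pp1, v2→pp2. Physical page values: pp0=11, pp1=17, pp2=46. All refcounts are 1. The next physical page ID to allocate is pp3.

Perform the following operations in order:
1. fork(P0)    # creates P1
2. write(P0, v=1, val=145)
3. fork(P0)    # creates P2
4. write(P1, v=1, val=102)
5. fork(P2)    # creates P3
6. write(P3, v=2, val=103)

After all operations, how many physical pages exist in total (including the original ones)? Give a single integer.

Answer: 5

Derivation:
Op 1: fork(P0) -> P1. 3 ppages; refcounts: pp0:2 pp1:2 pp2:2
Op 2: write(P0, v1, 145). refcount(pp1)=2>1 -> COPY to pp3. 4 ppages; refcounts: pp0:2 pp1:1 pp2:2 pp3:1
Op 3: fork(P0) -> P2. 4 ppages; refcounts: pp0:3 pp1:1 pp2:3 pp3:2
Op 4: write(P1, v1, 102). refcount(pp1)=1 -> write in place. 4 ppages; refcounts: pp0:3 pp1:1 pp2:3 pp3:2
Op 5: fork(P2) -> P3. 4 ppages; refcounts: pp0:4 pp1:1 pp2:4 pp3:3
Op 6: write(P3, v2, 103). refcount(pp2)=4>1 -> COPY to pp4. 5 ppages; refcounts: pp0:4 pp1:1 pp2:3 pp3:3 pp4:1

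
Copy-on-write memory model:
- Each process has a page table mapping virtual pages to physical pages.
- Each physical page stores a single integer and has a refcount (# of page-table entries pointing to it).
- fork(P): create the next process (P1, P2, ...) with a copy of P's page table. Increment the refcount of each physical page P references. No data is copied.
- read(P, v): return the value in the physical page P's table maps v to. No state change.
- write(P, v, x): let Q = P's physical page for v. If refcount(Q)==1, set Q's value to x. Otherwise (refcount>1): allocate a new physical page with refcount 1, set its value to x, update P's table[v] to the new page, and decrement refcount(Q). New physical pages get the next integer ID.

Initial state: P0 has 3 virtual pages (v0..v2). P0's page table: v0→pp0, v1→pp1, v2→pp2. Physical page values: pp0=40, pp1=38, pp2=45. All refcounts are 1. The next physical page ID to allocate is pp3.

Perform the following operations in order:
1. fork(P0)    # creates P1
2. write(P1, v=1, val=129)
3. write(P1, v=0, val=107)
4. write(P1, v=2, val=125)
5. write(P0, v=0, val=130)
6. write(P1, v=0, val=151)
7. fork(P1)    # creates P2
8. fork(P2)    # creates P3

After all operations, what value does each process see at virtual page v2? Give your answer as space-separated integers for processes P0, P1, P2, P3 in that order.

Answer: 45 125 125 125

Derivation:
Op 1: fork(P0) -> P1. 3 ppages; refcounts: pp0:2 pp1:2 pp2:2
Op 2: write(P1, v1, 129). refcount(pp1)=2>1 -> COPY to pp3. 4 ppages; refcounts: pp0:2 pp1:1 pp2:2 pp3:1
Op 3: write(P1, v0, 107). refcount(pp0)=2>1 -> COPY to pp4. 5 ppages; refcounts: pp0:1 pp1:1 pp2:2 pp3:1 pp4:1
Op 4: write(P1, v2, 125). refcount(pp2)=2>1 -> COPY to pp5. 6 ppages; refcounts: pp0:1 pp1:1 pp2:1 pp3:1 pp4:1 pp5:1
Op 5: write(P0, v0, 130). refcount(pp0)=1 -> write in place. 6 ppages; refcounts: pp0:1 pp1:1 pp2:1 pp3:1 pp4:1 pp5:1
Op 6: write(P1, v0, 151). refcount(pp4)=1 -> write in place. 6 ppages; refcounts: pp0:1 pp1:1 pp2:1 pp3:1 pp4:1 pp5:1
Op 7: fork(P1) -> P2. 6 ppages; refcounts: pp0:1 pp1:1 pp2:1 pp3:2 pp4:2 pp5:2
Op 8: fork(P2) -> P3. 6 ppages; refcounts: pp0:1 pp1:1 pp2:1 pp3:3 pp4:3 pp5:3
P0: v2 -> pp2 = 45
P1: v2 -> pp5 = 125
P2: v2 -> pp5 = 125
P3: v2 -> pp5 = 125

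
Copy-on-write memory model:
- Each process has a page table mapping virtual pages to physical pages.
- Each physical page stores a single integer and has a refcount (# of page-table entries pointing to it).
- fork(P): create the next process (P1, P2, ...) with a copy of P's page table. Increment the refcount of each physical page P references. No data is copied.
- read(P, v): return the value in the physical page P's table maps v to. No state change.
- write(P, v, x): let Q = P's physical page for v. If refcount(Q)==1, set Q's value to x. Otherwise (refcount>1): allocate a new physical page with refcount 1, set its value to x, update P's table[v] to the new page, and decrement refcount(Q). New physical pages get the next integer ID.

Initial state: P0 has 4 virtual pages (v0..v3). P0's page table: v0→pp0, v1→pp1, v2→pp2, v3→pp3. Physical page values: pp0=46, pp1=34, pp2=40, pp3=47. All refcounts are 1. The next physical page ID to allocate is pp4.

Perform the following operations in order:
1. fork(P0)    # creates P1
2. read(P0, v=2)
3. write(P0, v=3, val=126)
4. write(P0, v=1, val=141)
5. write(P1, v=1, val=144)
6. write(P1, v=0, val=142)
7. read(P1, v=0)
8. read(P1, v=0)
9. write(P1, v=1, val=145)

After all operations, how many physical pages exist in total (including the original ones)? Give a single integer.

Op 1: fork(P0) -> P1. 4 ppages; refcounts: pp0:2 pp1:2 pp2:2 pp3:2
Op 2: read(P0, v2) -> 40. No state change.
Op 3: write(P0, v3, 126). refcount(pp3)=2>1 -> COPY to pp4. 5 ppages; refcounts: pp0:2 pp1:2 pp2:2 pp3:1 pp4:1
Op 4: write(P0, v1, 141). refcount(pp1)=2>1 -> COPY to pp5. 6 ppages; refcounts: pp0:2 pp1:1 pp2:2 pp3:1 pp4:1 pp5:1
Op 5: write(P1, v1, 144). refcount(pp1)=1 -> write in place. 6 ppages; refcounts: pp0:2 pp1:1 pp2:2 pp3:1 pp4:1 pp5:1
Op 6: write(P1, v0, 142). refcount(pp0)=2>1 -> COPY to pp6. 7 ppages; refcounts: pp0:1 pp1:1 pp2:2 pp3:1 pp4:1 pp5:1 pp6:1
Op 7: read(P1, v0) -> 142. No state change.
Op 8: read(P1, v0) -> 142. No state change.
Op 9: write(P1, v1, 145). refcount(pp1)=1 -> write in place. 7 ppages; refcounts: pp0:1 pp1:1 pp2:2 pp3:1 pp4:1 pp5:1 pp6:1

Answer: 7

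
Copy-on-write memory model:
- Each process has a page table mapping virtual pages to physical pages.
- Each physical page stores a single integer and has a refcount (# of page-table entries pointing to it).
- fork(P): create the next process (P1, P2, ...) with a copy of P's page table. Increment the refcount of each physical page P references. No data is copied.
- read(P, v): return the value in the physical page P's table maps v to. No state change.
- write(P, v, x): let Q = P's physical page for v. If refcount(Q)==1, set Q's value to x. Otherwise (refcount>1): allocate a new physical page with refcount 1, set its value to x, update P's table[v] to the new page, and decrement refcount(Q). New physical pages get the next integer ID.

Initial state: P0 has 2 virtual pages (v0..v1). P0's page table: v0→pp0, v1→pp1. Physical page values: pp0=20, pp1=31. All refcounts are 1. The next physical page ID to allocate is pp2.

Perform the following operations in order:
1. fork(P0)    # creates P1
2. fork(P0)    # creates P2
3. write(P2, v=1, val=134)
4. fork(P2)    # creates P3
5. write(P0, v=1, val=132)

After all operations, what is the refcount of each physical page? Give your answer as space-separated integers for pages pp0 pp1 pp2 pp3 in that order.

Answer: 4 1 2 1

Derivation:
Op 1: fork(P0) -> P1. 2 ppages; refcounts: pp0:2 pp1:2
Op 2: fork(P0) -> P2. 2 ppages; refcounts: pp0:3 pp1:3
Op 3: write(P2, v1, 134). refcount(pp1)=3>1 -> COPY to pp2. 3 ppages; refcounts: pp0:3 pp1:2 pp2:1
Op 4: fork(P2) -> P3. 3 ppages; refcounts: pp0:4 pp1:2 pp2:2
Op 5: write(P0, v1, 132). refcount(pp1)=2>1 -> COPY to pp3. 4 ppages; refcounts: pp0:4 pp1:1 pp2:2 pp3:1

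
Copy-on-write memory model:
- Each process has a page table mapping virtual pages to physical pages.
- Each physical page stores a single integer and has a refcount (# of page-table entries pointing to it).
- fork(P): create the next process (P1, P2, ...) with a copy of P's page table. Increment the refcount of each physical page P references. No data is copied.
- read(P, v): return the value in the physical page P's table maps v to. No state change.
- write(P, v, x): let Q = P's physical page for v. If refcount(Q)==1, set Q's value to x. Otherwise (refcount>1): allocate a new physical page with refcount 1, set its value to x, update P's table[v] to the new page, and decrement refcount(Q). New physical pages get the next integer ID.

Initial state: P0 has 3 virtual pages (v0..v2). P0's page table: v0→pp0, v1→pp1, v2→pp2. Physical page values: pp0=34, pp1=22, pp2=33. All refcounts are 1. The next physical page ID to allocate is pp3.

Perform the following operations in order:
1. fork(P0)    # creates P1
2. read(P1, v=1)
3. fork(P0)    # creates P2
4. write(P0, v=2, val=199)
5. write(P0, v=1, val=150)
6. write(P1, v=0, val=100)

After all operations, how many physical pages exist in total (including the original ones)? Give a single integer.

Answer: 6

Derivation:
Op 1: fork(P0) -> P1. 3 ppages; refcounts: pp0:2 pp1:2 pp2:2
Op 2: read(P1, v1) -> 22. No state change.
Op 3: fork(P0) -> P2. 3 ppages; refcounts: pp0:3 pp1:3 pp2:3
Op 4: write(P0, v2, 199). refcount(pp2)=3>1 -> COPY to pp3. 4 ppages; refcounts: pp0:3 pp1:3 pp2:2 pp3:1
Op 5: write(P0, v1, 150). refcount(pp1)=3>1 -> COPY to pp4. 5 ppages; refcounts: pp0:3 pp1:2 pp2:2 pp3:1 pp4:1
Op 6: write(P1, v0, 100). refcount(pp0)=3>1 -> COPY to pp5. 6 ppages; refcounts: pp0:2 pp1:2 pp2:2 pp3:1 pp4:1 pp5:1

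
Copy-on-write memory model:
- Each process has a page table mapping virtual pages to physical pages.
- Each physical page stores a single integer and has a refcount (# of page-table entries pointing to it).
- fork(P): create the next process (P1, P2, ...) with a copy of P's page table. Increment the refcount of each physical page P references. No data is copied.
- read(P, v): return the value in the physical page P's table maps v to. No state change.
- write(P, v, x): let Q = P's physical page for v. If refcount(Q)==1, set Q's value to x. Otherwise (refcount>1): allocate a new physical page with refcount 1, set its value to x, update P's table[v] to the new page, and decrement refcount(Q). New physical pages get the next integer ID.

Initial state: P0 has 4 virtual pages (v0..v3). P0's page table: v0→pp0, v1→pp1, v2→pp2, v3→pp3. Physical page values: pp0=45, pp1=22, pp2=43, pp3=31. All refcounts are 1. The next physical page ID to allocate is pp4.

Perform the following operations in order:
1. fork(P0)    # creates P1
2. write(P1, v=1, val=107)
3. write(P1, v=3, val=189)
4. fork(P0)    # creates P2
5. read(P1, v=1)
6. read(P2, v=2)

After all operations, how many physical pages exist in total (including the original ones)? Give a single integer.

Answer: 6

Derivation:
Op 1: fork(P0) -> P1. 4 ppages; refcounts: pp0:2 pp1:2 pp2:2 pp3:2
Op 2: write(P1, v1, 107). refcount(pp1)=2>1 -> COPY to pp4. 5 ppages; refcounts: pp0:2 pp1:1 pp2:2 pp3:2 pp4:1
Op 3: write(P1, v3, 189). refcount(pp3)=2>1 -> COPY to pp5. 6 ppages; refcounts: pp0:2 pp1:1 pp2:2 pp3:1 pp4:1 pp5:1
Op 4: fork(P0) -> P2. 6 ppages; refcounts: pp0:3 pp1:2 pp2:3 pp3:2 pp4:1 pp5:1
Op 5: read(P1, v1) -> 107. No state change.
Op 6: read(P2, v2) -> 43. No state change.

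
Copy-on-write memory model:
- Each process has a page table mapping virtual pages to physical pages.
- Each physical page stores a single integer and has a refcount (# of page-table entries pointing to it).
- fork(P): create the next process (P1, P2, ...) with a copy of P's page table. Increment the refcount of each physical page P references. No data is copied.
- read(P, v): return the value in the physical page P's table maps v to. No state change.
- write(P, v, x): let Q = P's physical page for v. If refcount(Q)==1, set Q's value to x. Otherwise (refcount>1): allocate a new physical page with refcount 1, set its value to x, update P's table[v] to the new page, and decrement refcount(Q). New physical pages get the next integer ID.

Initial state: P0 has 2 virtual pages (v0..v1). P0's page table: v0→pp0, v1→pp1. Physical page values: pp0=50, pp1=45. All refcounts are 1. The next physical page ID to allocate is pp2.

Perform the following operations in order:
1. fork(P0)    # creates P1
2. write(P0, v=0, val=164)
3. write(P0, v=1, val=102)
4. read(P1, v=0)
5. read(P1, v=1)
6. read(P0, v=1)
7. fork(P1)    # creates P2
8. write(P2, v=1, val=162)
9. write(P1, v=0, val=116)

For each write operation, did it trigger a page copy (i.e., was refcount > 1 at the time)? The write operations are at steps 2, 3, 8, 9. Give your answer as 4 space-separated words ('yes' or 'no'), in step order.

Op 1: fork(P0) -> P1. 2 ppages; refcounts: pp0:2 pp1:2
Op 2: write(P0, v0, 164). refcount(pp0)=2>1 -> COPY to pp2. 3 ppages; refcounts: pp0:1 pp1:2 pp2:1
Op 3: write(P0, v1, 102). refcount(pp1)=2>1 -> COPY to pp3. 4 ppages; refcounts: pp0:1 pp1:1 pp2:1 pp3:1
Op 4: read(P1, v0) -> 50. No state change.
Op 5: read(P1, v1) -> 45. No state change.
Op 6: read(P0, v1) -> 102. No state change.
Op 7: fork(P1) -> P2. 4 ppages; refcounts: pp0:2 pp1:2 pp2:1 pp3:1
Op 8: write(P2, v1, 162). refcount(pp1)=2>1 -> COPY to pp4. 5 ppages; refcounts: pp0:2 pp1:1 pp2:1 pp3:1 pp4:1
Op 9: write(P1, v0, 116). refcount(pp0)=2>1 -> COPY to pp5. 6 ppages; refcounts: pp0:1 pp1:1 pp2:1 pp3:1 pp4:1 pp5:1

yes yes yes yes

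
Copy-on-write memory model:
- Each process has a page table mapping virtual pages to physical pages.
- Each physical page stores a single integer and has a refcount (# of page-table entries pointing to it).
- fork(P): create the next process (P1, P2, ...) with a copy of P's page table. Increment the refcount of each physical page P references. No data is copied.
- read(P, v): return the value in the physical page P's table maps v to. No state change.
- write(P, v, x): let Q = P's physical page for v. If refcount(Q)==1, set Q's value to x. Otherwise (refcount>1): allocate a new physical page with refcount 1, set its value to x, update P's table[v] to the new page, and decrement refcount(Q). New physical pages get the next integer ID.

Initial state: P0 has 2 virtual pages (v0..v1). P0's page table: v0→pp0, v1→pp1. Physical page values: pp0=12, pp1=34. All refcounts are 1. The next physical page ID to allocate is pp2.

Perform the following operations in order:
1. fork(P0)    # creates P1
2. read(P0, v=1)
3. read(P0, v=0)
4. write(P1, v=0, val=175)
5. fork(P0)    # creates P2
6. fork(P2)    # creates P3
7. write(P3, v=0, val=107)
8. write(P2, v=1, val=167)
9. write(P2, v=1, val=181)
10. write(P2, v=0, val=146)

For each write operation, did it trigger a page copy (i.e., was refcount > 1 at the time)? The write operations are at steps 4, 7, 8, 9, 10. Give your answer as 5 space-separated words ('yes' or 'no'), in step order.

Op 1: fork(P0) -> P1. 2 ppages; refcounts: pp0:2 pp1:2
Op 2: read(P0, v1) -> 34. No state change.
Op 3: read(P0, v0) -> 12. No state change.
Op 4: write(P1, v0, 175). refcount(pp0)=2>1 -> COPY to pp2. 3 ppages; refcounts: pp0:1 pp1:2 pp2:1
Op 5: fork(P0) -> P2. 3 ppages; refcounts: pp0:2 pp1:3 pp2:1
Op 6: fork(P2) -> P3. 3 ppages; refcounts: pp0:3 pp1:4 pp2:1
Op 7: write(P3, v0, 107). refcount(pp0)=3>1 -> COPY to pp3. 4 ppages; refcounts: pp0:2 pp1:4 pp2:1 pp3:1
Op 8: write(P2, v1, 167). refcount(pp1)=4>1 -> COPY to pp4. 5 ppages; refcounts: pp0:2 pp1:3 pp2:1 pp3:1 pp4:1
Op 9: write(P2, v1, 181). refcount(pp4)=1 -> write in place. 5 ppages; refcounts: pp0:2 pp1:3 pp2:1 pp3:1 pp4:1
Op 10: write(P2, v0, 146). refcount(pp0)=2>1 -> COPY to pp5. 6 ppages; refcounts: pp0:1 pp1:3 pp2:1 pp3:1 pp4:1 pp5:1

yes yes yes no yes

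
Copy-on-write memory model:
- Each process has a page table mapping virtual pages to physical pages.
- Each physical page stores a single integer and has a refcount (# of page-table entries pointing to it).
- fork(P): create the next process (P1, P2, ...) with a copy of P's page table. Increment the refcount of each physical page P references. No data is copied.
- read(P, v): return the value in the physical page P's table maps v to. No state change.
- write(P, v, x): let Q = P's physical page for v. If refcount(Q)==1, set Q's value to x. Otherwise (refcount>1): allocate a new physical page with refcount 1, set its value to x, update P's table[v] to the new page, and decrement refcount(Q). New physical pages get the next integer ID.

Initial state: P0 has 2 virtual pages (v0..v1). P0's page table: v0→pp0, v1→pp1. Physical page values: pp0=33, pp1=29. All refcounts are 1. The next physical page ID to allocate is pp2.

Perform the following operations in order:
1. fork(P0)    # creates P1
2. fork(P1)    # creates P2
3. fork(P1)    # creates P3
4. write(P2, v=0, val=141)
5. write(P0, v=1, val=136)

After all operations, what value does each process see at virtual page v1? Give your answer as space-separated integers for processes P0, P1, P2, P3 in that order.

Op 1: fork(P0) -> P1. 2 ppages; refcounts: pp0:2 pp1:2
Op 2: fork(P1) -> P2. 2 ppages; refcounts: pp0:3 pp1:3
Op 3: fork(P1) -> P3. 2 ppages; refcounts: pp0:4 pp1:4
Op 4: write(P2, v0, 141). refcount(pp0)=4>1 -> COPY to pp2. 3 ppages; refcounts: pp0:3 pp1:4 pp2:1
Op 5: write(P0, v1, 136). refcount(pp1)=4>1 -> COPY to pp3. 4 ppages; refcounts: pp0:3 pp1:3 pp2:1 pp3:1
P0: v1 -> pp3 = 136
P1: v1 -> pp1 = 29
P2: v1 -> pp1 = 29
P3: v1 -> pp1 = 29

Answer: 136 29 29 29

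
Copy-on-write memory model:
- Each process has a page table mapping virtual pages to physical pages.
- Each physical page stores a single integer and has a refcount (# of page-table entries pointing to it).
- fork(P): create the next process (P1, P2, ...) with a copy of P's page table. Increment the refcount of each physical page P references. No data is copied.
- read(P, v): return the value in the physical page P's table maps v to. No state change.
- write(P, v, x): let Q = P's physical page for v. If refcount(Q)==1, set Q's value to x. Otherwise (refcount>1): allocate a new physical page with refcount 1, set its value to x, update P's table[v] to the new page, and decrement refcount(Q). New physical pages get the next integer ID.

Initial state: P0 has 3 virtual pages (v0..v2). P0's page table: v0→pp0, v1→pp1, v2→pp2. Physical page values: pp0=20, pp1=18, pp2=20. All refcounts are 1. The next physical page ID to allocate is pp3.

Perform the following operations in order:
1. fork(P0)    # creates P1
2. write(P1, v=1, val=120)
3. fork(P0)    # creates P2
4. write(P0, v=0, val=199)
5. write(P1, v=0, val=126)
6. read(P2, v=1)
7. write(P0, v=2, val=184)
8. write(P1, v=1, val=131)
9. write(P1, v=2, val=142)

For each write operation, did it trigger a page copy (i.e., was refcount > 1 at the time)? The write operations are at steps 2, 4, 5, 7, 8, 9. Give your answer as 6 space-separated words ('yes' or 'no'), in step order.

Op 1: fork(P0) -> P1. 3 ppages; refcounts: pp0:2 pp1:2 pp2:2
Op 2: write(P1, v1, 120). refcount(pp1)=2>1 -> COPY to pp3. 4 ppages; refcounts: pp0:2 pp1:1 pp2:2 pp3:1
Op 3: fork(P0) -> P2. 4 ppages; refcounts: pp0:3 pp1:2 pp2:3 pp3:1
Op 4: write(P0, v0, 199). refcount(pp0)=3>1 -> COPY to pp4. 5 ppages; refcounts: pp0:2 pp1:2 pp2:3 pp3:1 pp4:1
Op 5: write(P1, v0, 126). refcount(pp0)=2>1 -> COPY to pp5. 6 ppages; refcounts: pp0:1 pp1:2 pp2:3 pp3:1 pp4:1 pp5:1
Op 6: read(P2, v1) -> 18. No state change.
Op 7: write(P0, v2, 184). refcount(pp2)=3>1 -> COPY to pp6. 7 ppages; refcounts: pp0:1 pp1:2 pp2:2 pp3:1 pp4:1 pp5:1 pp6:1
Op 8: write(P1, v1, 131). refcount(pp3)=1 -> write in place. 7 ppages; refcounts: pp0:1 pp1:2 pp2:2 pp3:1 pp4:1 pp5:1 pp6:1
Op 9: write(P1, v2, 142). refcount(pp2)=2>1 -> COPY to pp7. 8 ppages; refcounts: pp0:1 pp1:2 pp2:1 pp3:1 pp4:1 pp5:1 pp6:1 pp7:1

yes yes yes yes no yes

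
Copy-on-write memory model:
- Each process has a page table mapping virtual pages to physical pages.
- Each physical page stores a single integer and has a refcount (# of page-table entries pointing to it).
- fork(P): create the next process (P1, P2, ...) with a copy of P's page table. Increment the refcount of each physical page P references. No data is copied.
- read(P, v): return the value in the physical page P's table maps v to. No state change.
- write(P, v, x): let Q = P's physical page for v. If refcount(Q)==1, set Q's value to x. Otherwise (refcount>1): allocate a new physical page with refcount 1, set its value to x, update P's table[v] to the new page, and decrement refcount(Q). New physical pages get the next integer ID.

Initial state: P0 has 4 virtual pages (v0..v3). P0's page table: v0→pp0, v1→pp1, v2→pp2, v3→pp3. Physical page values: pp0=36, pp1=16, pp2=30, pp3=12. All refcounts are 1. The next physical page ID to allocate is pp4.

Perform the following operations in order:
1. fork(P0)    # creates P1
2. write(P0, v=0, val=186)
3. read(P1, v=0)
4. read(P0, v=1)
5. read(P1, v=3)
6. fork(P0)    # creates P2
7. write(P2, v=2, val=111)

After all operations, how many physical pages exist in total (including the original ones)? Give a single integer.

Answer: 6

Derivation:
Op 1: fork(P0) -> P1. 4 ppages; refcounts: pp0:2 pp1:2 pp2:2 pp3:2
Op 2: write(P0, v0, 186). refcount(pp0)=2>1 -> COPY to pp4. 5 ppages; refcounts: pp0:1 pp1:2 pp2:2 pp3:2 pp4:1
Op 3: read(P1, v0) -> 36. No state change.
Op 4: read(P0, v1) -> 16. No state change.
Op 5: read(P1, v3) -> 12. No state change.
Op 6: fork(P0) -> P2. 5 ppages; refcounts: pp0:1 pp1:3 pp2:3 pp3:3 pp4:2
Op 7: write(P2, v2, 111). refcount(pp2)=3>1 -> COPY to pp5. 6 ppages; refcounts: pp0:1 pp1:3 pp2:2 pp3:3 pp4:2 pp5:1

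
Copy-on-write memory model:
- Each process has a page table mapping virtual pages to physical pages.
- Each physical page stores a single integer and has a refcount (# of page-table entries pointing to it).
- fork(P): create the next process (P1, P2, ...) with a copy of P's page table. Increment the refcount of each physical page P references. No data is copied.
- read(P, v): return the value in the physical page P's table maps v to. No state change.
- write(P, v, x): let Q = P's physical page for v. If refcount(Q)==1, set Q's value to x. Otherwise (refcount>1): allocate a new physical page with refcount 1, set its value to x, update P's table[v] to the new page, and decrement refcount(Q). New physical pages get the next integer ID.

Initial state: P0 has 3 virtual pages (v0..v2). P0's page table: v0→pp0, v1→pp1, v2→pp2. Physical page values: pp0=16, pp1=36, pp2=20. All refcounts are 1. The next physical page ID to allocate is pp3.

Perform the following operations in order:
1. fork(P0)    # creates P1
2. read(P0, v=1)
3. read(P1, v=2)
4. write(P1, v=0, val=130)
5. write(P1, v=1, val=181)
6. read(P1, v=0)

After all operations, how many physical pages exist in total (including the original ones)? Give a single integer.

Op 1: fork(P0) -> P1. 3 ppages; refcounts: pp0:2 pp1:2 pp2:2
Op 2: read(P0, v1) -> 36. No state change.
Op 3: read(P1, v2) -> 20. No state change.
Op 4: write(P1, v0, 130). refcount(pp0)=2>1 -> COPY to pp3. 4 ppages; refcounts: pp0:1 pp1:2 pp2:2 pp3:1
Op 5: write(P1, v1, 181). refcount(pp1)=2>1 -> COPY to pp4. 5 ppages; refcounts: pp0:1 pp1:1 pp2:2 pp3:1 pp4:1
Op 6: read(P1, v0) -> 130. No state change.

Answer: 5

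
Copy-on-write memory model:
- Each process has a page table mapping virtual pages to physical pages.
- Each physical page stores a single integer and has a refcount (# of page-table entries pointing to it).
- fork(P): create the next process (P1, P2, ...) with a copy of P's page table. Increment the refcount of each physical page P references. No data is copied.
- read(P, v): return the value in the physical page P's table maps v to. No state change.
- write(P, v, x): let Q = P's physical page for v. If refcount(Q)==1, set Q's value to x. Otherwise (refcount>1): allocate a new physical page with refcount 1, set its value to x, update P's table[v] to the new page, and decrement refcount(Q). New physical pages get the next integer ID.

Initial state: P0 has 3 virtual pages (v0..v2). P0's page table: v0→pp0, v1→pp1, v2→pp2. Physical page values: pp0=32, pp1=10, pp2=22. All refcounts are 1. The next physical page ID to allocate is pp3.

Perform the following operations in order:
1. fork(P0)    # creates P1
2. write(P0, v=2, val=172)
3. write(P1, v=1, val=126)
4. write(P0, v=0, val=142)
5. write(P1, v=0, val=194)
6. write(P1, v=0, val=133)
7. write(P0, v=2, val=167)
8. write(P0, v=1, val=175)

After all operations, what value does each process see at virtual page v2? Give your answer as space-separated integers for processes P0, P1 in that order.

Op 1: fork(P0) -> P1. 3 ppages; refcounts: pp0:2 pp1:2 pp2:2
Op 2: write(P0, v2, 172). refcount(pp2)=2>1 -> COPY to pp3. 4 ppages; refcounts: pp0:2 pp1:2 pp2:1 pp3:1
Op 3: write(P1, v1, 126). refcount(pp1)=2>1 -> COPY to pp4. 5 ppages; refcounts: pp0:2 pp1:1 pp2:1 pp3:1 pp4:1
Op 4: write(P0, v0, 142). refcount(pp0)=2>1 -> COPY to pp5. 6 ppages; refcounts: pp0:1 pp1:1 pp2:1 pp3:1 pp4:1 pp5:1
Op 5: write(P1, v0, 194). refcount(pp0)=1 -> write in place. 6 ppages; refcounts: pp0:1 pp1:1 pp2:1 pp3:1 pp4:1 pp5:1
Op 6: write(P1, v0, 133). refcount(pp0)=1 -> write in place. 6 ppages; refcounts: pp0:1 pp1:1 pp2:1 pp3:1 pp4:1 pp5:1
Op 7: write(P0, v2, 167). refcount(pp3)=1 -> write in place. 6 ppages; refcounts: pp0:1 pp1:1 pp2:1 pp3:1 pp4:1 pp5:1
Op 8: write(P0, v1, 175). refcount(pp1)=1 -> write in place. 6 ppages; refcounts: pp0:1 pp1:1 pp2:1 pp3:1 pp4:1 pp5:1
P0: v2 -> pp3 = 167
P1: v2 -> pp2 = 22

Answer: 167 22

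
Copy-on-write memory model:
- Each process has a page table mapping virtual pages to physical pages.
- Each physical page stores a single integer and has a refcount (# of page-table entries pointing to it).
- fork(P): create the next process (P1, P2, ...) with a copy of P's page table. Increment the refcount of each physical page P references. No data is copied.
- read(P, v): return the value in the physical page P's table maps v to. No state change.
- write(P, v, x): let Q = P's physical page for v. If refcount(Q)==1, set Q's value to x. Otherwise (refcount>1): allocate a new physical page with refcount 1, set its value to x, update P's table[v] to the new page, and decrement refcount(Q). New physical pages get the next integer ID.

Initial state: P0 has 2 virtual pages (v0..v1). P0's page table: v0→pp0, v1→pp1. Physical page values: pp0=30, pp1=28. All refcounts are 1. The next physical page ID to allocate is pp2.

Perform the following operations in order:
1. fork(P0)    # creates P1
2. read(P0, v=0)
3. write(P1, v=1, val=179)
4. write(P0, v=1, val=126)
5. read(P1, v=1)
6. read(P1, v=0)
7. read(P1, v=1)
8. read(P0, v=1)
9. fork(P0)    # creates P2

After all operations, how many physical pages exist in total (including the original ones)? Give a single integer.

Op 1: fork(P0) -> P1. 2 ppages; refcounts: pp0:2 pp1:2
Op 2: read(P0, v0) -> 30. No state change.
Op 3: write(P1, v1, 179). refcount(pp1)=2>1 -> COPY to pp2. 3 ppages; refcounts: pp0:2 pp1:1 pp2:1
Op 4: write(P0, v1, 126). refcount(pp1)=1 -> write in place. 3 ppages; refcounts: pp0:2 pp1:1 pp2:1
Op 5: read(P1, v1) -> 179. No state change.
Op 6: read(P1, v0) -> 30. No state change.
Op 7: read(P1, v1) -> 179. No state change.
Op 8: read(P0, v1) -> 126. No state change.
Op 9: fork(P0) -> P2. 3 ppages; refcounts: pp0:3 pp1:2 pp2:1

Answer: 3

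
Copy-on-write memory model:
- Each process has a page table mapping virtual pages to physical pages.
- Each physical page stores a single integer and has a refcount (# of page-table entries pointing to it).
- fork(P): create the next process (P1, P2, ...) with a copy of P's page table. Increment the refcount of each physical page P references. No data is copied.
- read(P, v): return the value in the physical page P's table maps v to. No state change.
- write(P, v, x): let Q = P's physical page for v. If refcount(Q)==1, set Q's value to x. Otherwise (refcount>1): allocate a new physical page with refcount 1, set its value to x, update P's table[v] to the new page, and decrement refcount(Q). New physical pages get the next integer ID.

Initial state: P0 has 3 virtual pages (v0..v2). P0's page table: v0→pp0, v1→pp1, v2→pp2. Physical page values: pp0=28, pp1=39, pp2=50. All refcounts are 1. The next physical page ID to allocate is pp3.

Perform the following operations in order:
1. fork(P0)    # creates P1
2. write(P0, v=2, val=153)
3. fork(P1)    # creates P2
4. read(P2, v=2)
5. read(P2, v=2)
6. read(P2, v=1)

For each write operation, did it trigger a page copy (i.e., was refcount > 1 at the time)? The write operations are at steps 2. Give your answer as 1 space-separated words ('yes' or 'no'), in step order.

Op 1: fork(P0) -> P1. 3 ppages; refcounts: pp0:2 pp1:2 pp2:2
Op 2: write(P0, v2, 153). refcount(pp2)=2>1 -> COPY to pp3. 4 ppages; refcounts: pp0:2 pp1:2 pp2:1 pp3:1
Op 3: fork(P1) -> P2. 4 ppages; refcounts: pp0:3 pp1:3 pp2:2 pp3:1
Op 4: read(P2, v2) -> 50. No state change.
Op 5: read(P2, v2) -> 50. No state change.
Op 6: read(P2, v1) -> 39. No state change.

yes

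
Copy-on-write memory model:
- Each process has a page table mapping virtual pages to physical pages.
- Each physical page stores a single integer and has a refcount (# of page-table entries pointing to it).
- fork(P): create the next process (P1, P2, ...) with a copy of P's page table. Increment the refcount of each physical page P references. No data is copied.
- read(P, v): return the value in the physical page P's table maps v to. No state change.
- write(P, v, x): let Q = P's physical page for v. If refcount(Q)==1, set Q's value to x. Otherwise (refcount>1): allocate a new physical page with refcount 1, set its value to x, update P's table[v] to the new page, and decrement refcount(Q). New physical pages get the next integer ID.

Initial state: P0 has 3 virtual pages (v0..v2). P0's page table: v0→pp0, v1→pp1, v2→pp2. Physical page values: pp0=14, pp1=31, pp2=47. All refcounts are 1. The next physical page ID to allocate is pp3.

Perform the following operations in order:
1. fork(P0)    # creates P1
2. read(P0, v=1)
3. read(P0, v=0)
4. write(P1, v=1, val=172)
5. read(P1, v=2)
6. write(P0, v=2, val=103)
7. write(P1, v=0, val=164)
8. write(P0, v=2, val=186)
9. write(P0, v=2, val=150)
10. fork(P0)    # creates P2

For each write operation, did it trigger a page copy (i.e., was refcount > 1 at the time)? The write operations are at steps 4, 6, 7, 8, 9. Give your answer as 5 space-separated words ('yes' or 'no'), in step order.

Op 1: fork(P0) -> P1. 3 ppages; refcounts: pp0:2 pp1:2 pp2:2
Op 2: read(P0, v1) -> 31. No state change.
Op 3: read(P0, v0) -> 14. No state change.
Op 4: write(P1, v1, 172). refcount(pp1)=2>1 -> COPY to pp3. 4 ppages; refcounts: pp0:2 pp1:1 pp2:2 pp3:1
Op 5: read(P1, v2) -> 47. No state change.
Op 6: write(P0, v2, 103). refcount(pp2)=2>1 -> COPY to pp4. 5 ppages; refcounts: pp0:2 pp1:1 pp2:1 pp3:1 pp4:1
Op 7: write(P1, v0, 164). refcount(pp0)=2>1 -> COPY to pp5. 6 ppages; refcounts: pp0:1 pp1:1 pp2:1 pp3:1 pp4:1 pp5:1
Op 8: write(P0, v2, 186). refcount(pp4)=1 -> write in place. 6 ppages; refcounts: pp0:1 pp1:1 pp2:1 pp3:1 pp4:1 pp5:1
Op 9: write(P0, v2, 150). refcount(pp4)=1 -> write in place. 6 ppages; refcounts: pp0:1 pp1:1 pp2:1 pp3:1 pp4:1 pp5:1
Op 10: fork(P0) -> P2. 6 ppages; refcounts: pp0:2 pp1:2 pp2:1 pp3:1 pp4:2 pp5:1

yes yes yes no no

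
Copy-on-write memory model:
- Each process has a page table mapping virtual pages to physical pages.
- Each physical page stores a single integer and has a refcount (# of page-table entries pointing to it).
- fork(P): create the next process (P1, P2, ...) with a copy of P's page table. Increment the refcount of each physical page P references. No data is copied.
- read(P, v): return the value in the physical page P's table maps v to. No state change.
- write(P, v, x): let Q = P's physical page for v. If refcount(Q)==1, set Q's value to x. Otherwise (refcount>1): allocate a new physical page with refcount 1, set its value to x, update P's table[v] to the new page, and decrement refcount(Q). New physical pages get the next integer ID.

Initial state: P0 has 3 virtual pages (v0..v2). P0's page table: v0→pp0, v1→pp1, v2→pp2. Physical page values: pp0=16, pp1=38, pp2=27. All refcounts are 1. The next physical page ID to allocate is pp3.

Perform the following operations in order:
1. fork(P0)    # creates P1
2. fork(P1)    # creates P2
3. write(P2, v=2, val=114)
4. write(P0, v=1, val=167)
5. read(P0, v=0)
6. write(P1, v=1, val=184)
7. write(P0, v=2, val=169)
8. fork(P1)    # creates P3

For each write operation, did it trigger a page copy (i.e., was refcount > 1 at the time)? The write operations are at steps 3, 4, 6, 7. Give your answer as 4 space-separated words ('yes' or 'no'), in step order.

Op 1: fork(P0) -> P1. 3 ppages; refcounts: pp0:2 pp1:2 pp2:2
Op 2: fork(P1) -> P2. 3 ppages; refcounts: pp0:3 pp1:3 pp2:3
Op 3: write(P2, v2, 114). refcount(pp2)=3>1 -> COPY to pp3. 4 ppages; refcounts: pp0:3 pp1:3 pp2:2 pp3:1
Op 4: write(P0, v1, 167). refcount(pp1)=3>1 -> COPY to pp4. 5 ppages; refcounts: pp0:3 pp1:2 pp2:2 pp3:1 pp4:1
Op 5: read(P0, v0) -> 16. No state change.
Op 6: write(P1, v1, 184). refcount(pp1)=2>1 -> COPY to pp5. 6 ppages; refcounts: pp0:3 pp1:1 pp2:2 pp3:1 pp4:1 pp5:1
Op 7: write(P0, v2, 169). refcount(pp2)=2>1 -> COPY to pp6. 7 ppages; refcounts: pp0:3 pp1:1 pp2:1 pp3:1 pp4:1 pp5:1 pp6:1
Op 8: fork(P1) -> P3. 7 ppages; refcounts: pp0:4 pp1:1 pp2:2 pp3:1 pp4:1 pp5:2 pp6:1

yes yes yes yes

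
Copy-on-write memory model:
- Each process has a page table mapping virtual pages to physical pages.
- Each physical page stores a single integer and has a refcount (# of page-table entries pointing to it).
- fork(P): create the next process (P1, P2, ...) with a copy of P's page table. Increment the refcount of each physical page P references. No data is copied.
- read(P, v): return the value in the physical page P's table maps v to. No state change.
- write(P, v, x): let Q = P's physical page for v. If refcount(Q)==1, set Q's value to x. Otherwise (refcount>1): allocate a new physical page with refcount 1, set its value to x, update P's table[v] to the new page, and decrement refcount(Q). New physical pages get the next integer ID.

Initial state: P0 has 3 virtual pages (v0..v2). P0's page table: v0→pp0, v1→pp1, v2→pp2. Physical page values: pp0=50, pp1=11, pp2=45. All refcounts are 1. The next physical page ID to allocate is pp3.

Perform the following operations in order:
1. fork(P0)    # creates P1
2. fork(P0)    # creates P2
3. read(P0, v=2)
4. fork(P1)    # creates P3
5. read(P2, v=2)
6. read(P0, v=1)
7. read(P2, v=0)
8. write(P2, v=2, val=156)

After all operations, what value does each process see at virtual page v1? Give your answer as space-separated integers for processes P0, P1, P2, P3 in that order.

Answer: 11 11 11 11

Derivation:
Op 1: fork(P0) -> P1. 3 ppages; refcounts: pp0:2 pp1:2 pp2:2
Op 2: fork(P0) -> P2. 3 ppages; refcounts: pp0:3 pp1:3 pp2:3
Op 3: read(P0, v2) -> 45. No state change.
Op 4: fork(P1) -> P3. 3 ppages; refcounts: pp0:4 pp1:4 pp2:4
Op 5: read(P2, v2) -> 45. No state change.
Op 6: read(P0, v1) -> 11. No state change.
Op 7: read(P2, v0) -> 50. No state change.
Op 8: write(P2, v2, 156). refcount(pp2)=4>1 -> COPY to pp3. 4 ppages; refcounts: pp0:4 pp1:4 pp2:3 pp3:1
P0: v1 -> pp1 = 11
P1: v1 -> pp1 = 11
P2: v1 -> pp1 = 11
P3: v1 -> pp1 = 11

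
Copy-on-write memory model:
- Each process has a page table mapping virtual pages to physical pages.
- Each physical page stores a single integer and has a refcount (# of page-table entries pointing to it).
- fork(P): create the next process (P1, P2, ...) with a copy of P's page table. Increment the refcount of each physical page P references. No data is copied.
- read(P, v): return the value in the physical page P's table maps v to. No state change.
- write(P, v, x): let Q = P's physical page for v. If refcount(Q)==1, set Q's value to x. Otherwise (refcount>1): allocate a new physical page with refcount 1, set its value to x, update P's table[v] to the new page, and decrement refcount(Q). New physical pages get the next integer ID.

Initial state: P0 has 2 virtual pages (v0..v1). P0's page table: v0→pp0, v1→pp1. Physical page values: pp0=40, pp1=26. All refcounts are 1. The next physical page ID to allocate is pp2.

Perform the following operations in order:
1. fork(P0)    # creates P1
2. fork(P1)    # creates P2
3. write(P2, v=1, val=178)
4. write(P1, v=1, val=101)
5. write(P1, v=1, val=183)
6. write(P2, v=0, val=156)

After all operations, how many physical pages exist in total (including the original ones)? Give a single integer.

Answer: 5

Derivation:
Op 1: fork(P0) -> P1. 2 ppages; refcounts: pp0:2 pp1:2
Op 2: fork(P1) -> P2. 2 ppages; refcounts: pp0:3 pp1:3
Op 3: write(P2, v1, 178). refcount(pp1)=3>1 -> COPY to pp2. 3 ppages; refcounts: pp0:3 pp1:2 pp2:1
Op 4: write(P1, v1, 101). refcount(pp1)=2>1 -> COPY to pp3. 4 ppages; refcounts: pp0:3 pp1:1 pp2:1 pp3:1
Op 5: write(P1, v1, 183). refcount(pp3)=1 -> write in place. 4 ppages; refcounts: pp0:3 pp1:1 pp2:1 pp3:1
Op 6: write(P2, v0, 156). refcount(pp0)=3>1 -> COPY to pp4. 5 ppages; refcounts: pp0:2 pp1:1 pp2:1 pp3:1 pp4:1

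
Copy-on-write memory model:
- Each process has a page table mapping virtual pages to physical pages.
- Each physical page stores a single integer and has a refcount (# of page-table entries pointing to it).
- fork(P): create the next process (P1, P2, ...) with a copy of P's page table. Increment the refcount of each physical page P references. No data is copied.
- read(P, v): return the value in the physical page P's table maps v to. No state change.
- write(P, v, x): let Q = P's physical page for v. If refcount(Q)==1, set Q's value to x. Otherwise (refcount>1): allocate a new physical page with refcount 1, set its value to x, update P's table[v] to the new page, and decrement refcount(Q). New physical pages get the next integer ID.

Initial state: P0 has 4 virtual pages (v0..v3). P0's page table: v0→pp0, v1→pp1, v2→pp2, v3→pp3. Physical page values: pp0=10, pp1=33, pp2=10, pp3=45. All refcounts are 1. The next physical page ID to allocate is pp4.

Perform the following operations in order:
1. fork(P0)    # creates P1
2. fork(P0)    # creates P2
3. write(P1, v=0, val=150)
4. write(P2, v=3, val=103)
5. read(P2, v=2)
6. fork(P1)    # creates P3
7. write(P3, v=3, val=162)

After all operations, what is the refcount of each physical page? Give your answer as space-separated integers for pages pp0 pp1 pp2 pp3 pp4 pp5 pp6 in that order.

Op 1: fork(P0) -> P1. 4 ppages; refcounts: pp0:2 pp1:2 pp2:2 pp3:2
Op 2: fork(P0) -> P2. 4 ppages; refcounts: pp0:3 pp1:3 pp2:3 pp3:3
Op 3: write(P1, v0, 150). refcount(pp0)=3>1 -> COPY to pp4. 5 ppages; refcounts: pp0:2 pp1:3 pp2:3 pp3:3 pp4:1
Op 4: write(P2, v3, 103). refcount(pp3)=3>1 -> COPY to pp5. 6 ppages; refcounts: pp0:2 pp1:3 pp2:3 pp3:2 pp4:1 pp5:1
Op 5: read(P2, v2) -> 10. No state change.
Op 6: fork(P1) -> P3. 6 ppages; refcounts: pp0:2 pp1:4 pp2:4 pp3:3 pp4:2 pp5:1
Op 7: write(P3, v3, 162). refcount(pp3)=3>1 -> COPY to pp6. 7 ppages; refcounts: pp0:2 pp1:4 pp2:4 pp3:2 pp4:2 pp5:1 pp6:1

Answer: 2 4 4 2 2 1 1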